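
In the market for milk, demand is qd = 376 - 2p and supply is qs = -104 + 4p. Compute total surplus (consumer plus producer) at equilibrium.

Total surplus = 17496

Equilibrium: 376 - 2p = -104 + 4p gives p* = 80, q* = 216.
Demand choke price: p = 188; supply starts at p = 26.
CS = ½(188 − 80)(216) = 11664; PS = ½(80 − 26)(216) = 5832.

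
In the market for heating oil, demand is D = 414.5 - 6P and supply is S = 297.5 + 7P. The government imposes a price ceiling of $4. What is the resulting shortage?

Shortage = 65

Equilibrium price would be P* = 9, so the ceiling at 4 binds.
At P = 4: D = 414.5 − 6(4) = 390.5, S = 297.5 + 7(4) = 325.5.
Shortage = 390.5 − 325.5 = 65.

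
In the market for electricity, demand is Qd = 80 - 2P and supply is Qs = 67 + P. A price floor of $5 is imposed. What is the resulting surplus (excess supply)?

Surplus = 2

Equilibrium price would be P* = 13/3, so the floor at 5 binds.
At P = 5: Qd = 70, Qs = 72.
Surplus = 72 − 70 = 2.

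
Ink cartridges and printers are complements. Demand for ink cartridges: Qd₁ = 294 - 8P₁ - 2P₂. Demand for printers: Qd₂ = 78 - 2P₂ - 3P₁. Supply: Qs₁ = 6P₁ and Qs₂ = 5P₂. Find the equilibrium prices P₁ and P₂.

Market 1: 294 - 8P₁ - 2P₂ = 6P₁ → 14P₁ + 2P₂ = 294.
Market 2: 7P₂ + 3P₁ = 78.
Eliminating P₂: 7×(1) − 2×(2) gives 92P₁ = 1902, so P₁ = 951/46.
Back-substitute into (2): P₂ = (78 − 3×951/46) / 7 = 105/46.

P₁ = 951/46, P₂ = 105/46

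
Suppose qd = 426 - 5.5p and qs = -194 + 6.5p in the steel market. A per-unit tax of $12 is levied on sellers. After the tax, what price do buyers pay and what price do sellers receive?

Pre-tax equilibrium: p* = 155/3, q* = 851/6.
Tax on sellers shifts supply to qs = -194 + 6.5(p − 12) = -272 + 6.5p.
426 - 5.5p = -272 + 6.5p gives buyer price pb = 349/6; sellers receive ps = 349/6 − 12 = 277/6.
New quantity: q = 426 − 5.5(349/6) = 1273/12.

Buyers pay 349/6, sellers receive 277/6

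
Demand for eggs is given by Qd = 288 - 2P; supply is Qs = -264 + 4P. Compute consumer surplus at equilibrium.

Equilibrium: 288 - 2P = -264 + 4P gives P* = 92, Q* = 104.
Demand choke price (Qd = 0): P = 144.
CS = ½(144 − 92)(104) = 2704.

Consumer surplus = 2704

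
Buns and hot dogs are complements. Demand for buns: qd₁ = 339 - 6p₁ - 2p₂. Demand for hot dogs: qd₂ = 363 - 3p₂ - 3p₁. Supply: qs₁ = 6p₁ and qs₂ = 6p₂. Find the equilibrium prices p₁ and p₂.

p₁ = 775/34, p₂ = 1113/34

Market 1: 339 - 6p₁ - 2p₂ = 6p₁ → 12p₁ + 2p₂ = 339.
Market 2: 9p₂ + 3p₁ = 363.
Eliminating p₂: 9×(1) − 2×(2) gives 102p₁ = 2325, so p₁ = 775/34.
Back-substitute into (2): p₂ = (363 − 3×775/34) / 9 = 1113/34.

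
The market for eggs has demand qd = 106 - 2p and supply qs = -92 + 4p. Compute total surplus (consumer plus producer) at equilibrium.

Total surplus = 600

Equilibrium: 106 - 2p = -92 + 4p gives p* = 33, q* = 40.
Demand choke price: p = 53; supply starts at p = 23.
CS = ½(53 − 33)(40) = 400; PS = ½(33 − 23)(40) = 200.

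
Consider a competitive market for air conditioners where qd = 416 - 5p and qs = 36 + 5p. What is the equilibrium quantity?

q* = 226

Set qd = qs: 416 - 5p = 36 + 5p.
380 = 10p, so p* = 38.
q* = 416 − 5(38) = 226.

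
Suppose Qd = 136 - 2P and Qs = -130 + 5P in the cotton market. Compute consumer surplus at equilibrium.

Equilibrium: 136 - 2P = -130 + 5P gives P* = 38, Q* = 60.
Demand choke price (Qd = 0): P = 68.
CS = ½(68 − 38)(60) = 900.

Consumer surplus = 900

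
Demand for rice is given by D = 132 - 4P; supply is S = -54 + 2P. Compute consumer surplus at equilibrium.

Equilibrium: 132 - 4P = -54 + 2P gives P* = 31, Q* = 8.
Demand choke price (D = 0): P = 33.
CS = ½(33 − 31)(8) = 8.

Consumer surplus = 8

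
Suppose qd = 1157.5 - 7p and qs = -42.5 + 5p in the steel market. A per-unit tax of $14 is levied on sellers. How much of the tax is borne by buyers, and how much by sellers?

Pre-tax equilibrium: p* = 100, q* = 457.5.
Tax on sellers shifts supply to qs = -42.5 + 5(p − 14) = -112.5 + 5p.
1157.5 - 7p = -112.5 + 5p gives buyer price pb = 635/6; sellers receive ps = 635/6 − 14 = 551/6.
New quantity: q = 1157.5 − 7(635/6) = 1250/3.
Buyer burden = 635/6 − 100 = 35/6; seller burden = 100 − 551/6 = 49/6.

Buyers bear 35/6, sellers bear 49/6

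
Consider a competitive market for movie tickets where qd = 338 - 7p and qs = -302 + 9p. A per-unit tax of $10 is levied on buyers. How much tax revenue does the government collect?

Pre-tax equilibrium: p* = 40, q* = 58.
Tax on buyers shifts demand to qd = 338 − 7(p + 10) = 268 - 7p.
268 - 7p = -302 + 9p gives seller price ps = 35.625; buyers pay pb = 35.625 + 10 = 45.625.
New quantity: q = 338 − 7(45.625) = 18.625.
Revenue = 10 × 18.625 = 186.25.

Tax revenue = 186.25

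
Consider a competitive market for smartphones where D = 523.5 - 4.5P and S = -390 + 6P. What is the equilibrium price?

P* = 87

Set D = S: 523.5 - 4.5P = -390 + 6P.
913.5 = 10.5P, so P* = 87.
Q* = 523.5 − 4.5(87) = 132.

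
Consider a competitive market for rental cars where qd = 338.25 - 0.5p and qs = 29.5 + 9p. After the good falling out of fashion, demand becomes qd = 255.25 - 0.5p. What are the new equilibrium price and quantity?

p' = 903/38, q' = 4624/19

Original equilibrium: p* = 32.5, q* = 322.
New equilibrium: 255.25 - 0.5p = 29.5 + 9p, so 225.75 = 9.5p and p' = 903/38; q' = 255.25 − 0.5(903/38) = 4624/19.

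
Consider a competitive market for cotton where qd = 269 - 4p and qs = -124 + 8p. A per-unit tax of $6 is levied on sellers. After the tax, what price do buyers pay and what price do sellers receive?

Buyers pay $36.75, sellers receive $30.75

Pre-tax equilibrium: p* = 32.75, q* = 138.
Tax on sellers shifts supply to qs = -124 + 8(p − 6) = -172 + 8p.
269 - 4p = -172 + 8p gives buyer price pb = 36.75; sellers receive ps = 36.75 − 6 = 30.75.
New quantity: q = 269 − 4(36.75) = 122.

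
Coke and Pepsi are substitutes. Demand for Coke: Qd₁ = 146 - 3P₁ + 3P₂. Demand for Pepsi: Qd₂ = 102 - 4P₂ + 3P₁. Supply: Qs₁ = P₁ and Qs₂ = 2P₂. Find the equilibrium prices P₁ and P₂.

Market 1: 146 - 3P₁ + 3P₂ = P₁ → 4P₁ - 3P₂ = 146.
Market 2: 6P₂ - 3P₁ = 102.
Eliminating P₂: 6×(1) + 3×(2) gives 15P₁ = 1182, so P₁ = 78.8.
Back-substitute into (2): P₂ = (102 + 3×78.8) / 6 = 56.4.

P₁ = 78.8, P₂ = 56.4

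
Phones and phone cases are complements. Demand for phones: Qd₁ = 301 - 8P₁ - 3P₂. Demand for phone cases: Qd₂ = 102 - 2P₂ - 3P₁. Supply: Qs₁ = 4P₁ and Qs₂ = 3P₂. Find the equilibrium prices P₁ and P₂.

P₁ = 1199/51, P₂ = 107/17

Market 1: 301 - 8P₁ - 3P₂ = 4P₁ → 12P₁ + 3P₂ = 301.
Market 2: 5P₂ + 3P₁ = 102.
Eliminating P₂: 5×(1) − 3×(2) gives 51P₁ = 1199, so P₁ = 1199/51.
Back-substitute into (2): P₂ = (102 − 3×1199/51) / 5 = 107/17.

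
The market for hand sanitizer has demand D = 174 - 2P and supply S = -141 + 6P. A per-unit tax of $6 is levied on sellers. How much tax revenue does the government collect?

Tax revenue = 517.5

Pre-tax equilibrium: P* = 39.375, Q* = 95.25.
Tax on sellers shifts supply to S = -141 + 6(P − 6) = -177 + 6P.
174 - 2P = -177 + 6P gives buyer price Pb = 43.875; sellers receive Ps = 43.875 − 6 = 37.875.
New quantity: Q = 174 − 2(43.875) = 86.25.
Revenue = 6 × 86.25 = 517.5.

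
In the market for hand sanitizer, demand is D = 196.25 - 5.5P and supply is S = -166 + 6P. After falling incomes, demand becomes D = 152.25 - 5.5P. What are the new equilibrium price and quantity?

P' = 1273/46, Q' = 1/23

Original equilibrium: P* = 31.5, Q* = 23.
New equilibrium: 152.25 - 5.5P = -166 + 6P, so 318.25 = 11.5P and P' = 1273/46; Q' = 152.25 − 5.5(1273/46) = 1/23.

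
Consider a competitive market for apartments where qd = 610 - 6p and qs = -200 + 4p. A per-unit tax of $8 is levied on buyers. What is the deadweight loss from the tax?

Deadweight loss = 76.8

Pre-tax equilibrium: p* = 81, q* = 124.
Tax on buyers shifts demand to qd = 610 − 6(p + 8) = 562 - 6p.
562 - 6p = -200 + 4p gives seller price ps = 76.2; buyers pay pb = 76.2 + 8 = 84.2.
New quantity: q = 610 − 6(84.2) = 104.8.
DWL = ½ × 8 × (124 − 104.8) = 76.8.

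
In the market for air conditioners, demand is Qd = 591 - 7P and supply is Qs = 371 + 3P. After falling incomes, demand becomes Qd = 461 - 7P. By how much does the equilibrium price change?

ΔP = -13

Original equilibrium: P* = 22, Q* = 437.
New equilibrium: 461 - 7P = 371 + 3P, so 90 = 10P and P' = 9; Q' = 461 − 7(9) = 398.
Change in price: 9 − 22 = -13.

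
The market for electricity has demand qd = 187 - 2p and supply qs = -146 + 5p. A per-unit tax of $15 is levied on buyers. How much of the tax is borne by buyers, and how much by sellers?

Pre-tax equilibrium: p* = 333/7, q* = 643/7.
Tax on buyers shifts demand to qd = 187 − 2(p + 15) = 157 - 2p.
157 - 2p = -146 + 5p gives seller price ps = 303/7; buyers pay pb = 303/7 + 15 = 408/7.
New quantity: q = 187 − 2(408/7) = 493/7.
Buyer burden = 408/7 − 333/7 = 75/7; seller burden = 333/7 − 303/7 = 30/7.

Buyers bear 75/7, sellers bear 30/7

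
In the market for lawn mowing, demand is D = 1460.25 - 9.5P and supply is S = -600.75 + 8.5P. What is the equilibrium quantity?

Q* = 372.5

Set D = S: 1460.25 - 9.5P = -600.75 + 8.5P.
2061 = 18P, so P* = 114.5.
Q* = 1460.25 − 9.5(114.5) = 372.5.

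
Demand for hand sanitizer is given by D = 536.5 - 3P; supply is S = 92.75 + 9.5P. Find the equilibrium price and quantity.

Set D = S: 536.5 - 3P = 92.75 + 9.5P.
443.75 = 12.5P, so P* = 35.5.
Q* = 536.5 − 3(35.5) = 430.

P* = 35.5, Q* = 430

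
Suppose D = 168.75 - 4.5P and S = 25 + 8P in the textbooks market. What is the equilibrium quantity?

Set D = S: 168.75 - 4.5P = 25 + 8P.
143.75 = 12.5P, so P* = 11.5.
Q* = 168.75 − 4.5(11.5) = 117.

Q* = 117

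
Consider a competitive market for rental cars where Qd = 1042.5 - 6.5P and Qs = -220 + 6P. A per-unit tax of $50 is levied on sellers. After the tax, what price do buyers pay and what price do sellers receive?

Buyers pay $125, sellers receive $75

Pre-tax equilibrium: P* = 101, Q* = 386.
Tax on sellers shifts supply to Qs = -220 + 6(P − 50) = -520 + 6P.
1042.5 - 6.5P = -520 + 6P gives buyer price Pb = 125; sellers receive Ps = 125 − 50 = 75.
New quantity: Q = 1042.5 − 6.5(125) = 230.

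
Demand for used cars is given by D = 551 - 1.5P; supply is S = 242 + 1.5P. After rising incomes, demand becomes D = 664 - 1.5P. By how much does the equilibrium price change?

ΔP = 113/3

Original equilibrium: P* = 103, Q* = 396.5.
New equilibrium: 664 - 1.5P = 242 + 1.5P, so 422 = 3P and P' = 422/3; Q' = 664 − 1.5(422/3) = 453.
Change in price: 422/3 − 103 = 113/3.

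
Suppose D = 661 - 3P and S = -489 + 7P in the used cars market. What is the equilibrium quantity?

Set D = S: 661 - 3P = -489 + 7P.
1150 = 10P, so P* = 115.
Q* = 661 − 3(115) = 316.

Q* = 316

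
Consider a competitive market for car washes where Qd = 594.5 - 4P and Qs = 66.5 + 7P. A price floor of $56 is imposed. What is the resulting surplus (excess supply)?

Surplus = 88

Equilibrium price would be P* = 48, so the floor at 56 binds.
At P = 56: Qd = 370.5, Qs = 458.5.
Surplus = 458.5 − 370.5 = 88.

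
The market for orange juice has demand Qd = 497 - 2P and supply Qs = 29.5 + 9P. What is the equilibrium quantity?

Set Qd = Qs: 497 - 2P = 29.5 + 9P.
467.5 = 11P, so P* = 42.5.
Q* = 497 − 2(42.5) = 412.

Q* = 412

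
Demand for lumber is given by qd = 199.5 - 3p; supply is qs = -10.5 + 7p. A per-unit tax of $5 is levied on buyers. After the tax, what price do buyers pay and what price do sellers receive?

Buyers pay $24.5, sellers receive $19.5

Pre-tax equilibrium: p* = 21, q* = 136.5.
Tax on buyers shifts demand to qd = 199.5 − 3(p + 5) = 184.5 - 3p.
184.5 - 3p = -10.5 + 7p gives seller price ps = 19.5; buyers pay pb = 19.5 + 5 = 24.5.
New quantity: q = 199.5 − 3(24.5) = 126.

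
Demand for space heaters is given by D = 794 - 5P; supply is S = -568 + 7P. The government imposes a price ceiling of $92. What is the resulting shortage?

Equilibrium price would be P* = 113.5, so the ceiling at 92 binds.
At P = 92: D = 794 − 5(92) = 334, S = -568 + 7(92) = 76.
Shortage = 334 − 76 = 258.

Shortage = 258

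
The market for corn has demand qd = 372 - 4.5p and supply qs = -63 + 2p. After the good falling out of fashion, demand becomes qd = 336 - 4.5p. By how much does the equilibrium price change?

Δp = -72/13

Original equilibrium: p* = 870/13, q* = 921/13.
New equilibrium: 336 - 4.5p = -63 + 2p, so 399 = 6.5p and p' = 798/13; q' = 336 − 4.5(798/13) = 777/13.
Change in price: 798/13 − 870/13 = -72/13.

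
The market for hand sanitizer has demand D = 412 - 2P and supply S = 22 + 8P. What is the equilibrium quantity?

Set D = S: 412 - 2P = 22 + 8P.
390 = 10P, so P* = 39.
Q* = 412 − 2(39) = 334.

Q* = 334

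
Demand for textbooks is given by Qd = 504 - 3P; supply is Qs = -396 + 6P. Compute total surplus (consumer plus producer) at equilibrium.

Equilibrium: 504 - 3P = -396 + 6P gives P* = 100, Q* = 204.
Demand choke price: P = 168; supply starts at P = 66.
CS = ½(168 − 100)(204) = 6936; PS = ½(100 − 66)(204) = 3468.

Total surplus = 10404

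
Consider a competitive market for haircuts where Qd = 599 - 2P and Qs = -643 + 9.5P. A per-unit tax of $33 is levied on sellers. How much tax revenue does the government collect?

Tax revenue = 249315/23

Pre-tax equilibrium: P* = 108, Q* = 383.
Tax on sellers shifts supply to Qs = -643 + 9.5(P − 33) = -956.5 + 9.5P.
599 - 2P = -956.5 + 9.5P gives buyer price Pb = 3111/23; sellers receive Ps = 3111/23 − 33 = 2352/23.
New quantity: Q = 599 − 2(3111/23) = 7555/23.
Revenue = 33 × 7555/23 = 249315/23.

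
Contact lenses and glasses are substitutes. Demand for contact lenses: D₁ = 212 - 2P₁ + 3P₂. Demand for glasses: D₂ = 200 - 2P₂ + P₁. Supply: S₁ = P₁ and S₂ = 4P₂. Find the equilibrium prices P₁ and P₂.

Market 1: 212 - 2P₁ + 3P₂ = P₁ → 3P₁ - 3P₂ = 212.
Market 2: 6P₂ - P₁ = 200.
Eliminating P₂: 6×(1) + 3×(2) gives 15P₁ = 1872, so P₁ = 124.8.
Back-substitute into (2): P₂ = (200 + 1×124.8) / 6 = 812/15.

P₁ = 124.8, P₂ = 812/15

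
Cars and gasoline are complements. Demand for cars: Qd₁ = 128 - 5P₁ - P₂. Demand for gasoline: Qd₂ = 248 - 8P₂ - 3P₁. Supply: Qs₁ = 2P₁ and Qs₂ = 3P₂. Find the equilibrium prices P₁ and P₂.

Market 1: 128 - 5P₁ - P₂ = 2P₁ → 7P₁ + P₂ = 128.
Market 2: 11P₂ + 3P₁ = 248.
Eliminating P₂: 11×(1) − 1×(2) gives 74P₁ = 1160, so P₁ = 580/37.
Back-substitute into (2): P₂ = (248 − 3×580/37) / 11 = 676/37.

P₁ = 580/37, P₂ = 676/37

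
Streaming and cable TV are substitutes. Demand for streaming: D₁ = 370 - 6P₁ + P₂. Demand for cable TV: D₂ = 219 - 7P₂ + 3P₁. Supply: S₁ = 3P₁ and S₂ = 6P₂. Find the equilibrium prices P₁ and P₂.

P₁ = 5029/114, P₂ = 1027/38

Market 1: 370 - 6P₁ + P₂ = 3P₁ → 9P₁ - P₂ = 370.
Market 2: 13P₂ - 3P₁ = 219.
Eliminating P₂: 13×(1) + 1×(2) gives 114P₁ = 5029, so P₁ = 5029/114.
Back-substitute into (2): P₂ = (219 + 3×5029/114) / 13 = 1027/38.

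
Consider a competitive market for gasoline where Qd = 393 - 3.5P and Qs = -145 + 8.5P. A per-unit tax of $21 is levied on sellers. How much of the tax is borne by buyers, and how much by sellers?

Pre-tax equilibrium: P* = 269/6, Q* = 2833/12.
Tax on sellers shifts supply to Qs = -145 + 8.5(P − 21) = -323.5 + 8.5P.
393 - 3.5P = -323.5 + 8.5P gives buyer price Pb = 1433/24; sellers receive Ps = 1433/24 − 21 = 929/24.
New quantity: Q = 393 − 3.5(1433/24) = 8833/48.
Buyer burden = 1433/24 − 269/6 = 14.875; seller burden = 269/6 − 929/24 = 6.125.

Buyers bear $14.875, sellers bear $6.125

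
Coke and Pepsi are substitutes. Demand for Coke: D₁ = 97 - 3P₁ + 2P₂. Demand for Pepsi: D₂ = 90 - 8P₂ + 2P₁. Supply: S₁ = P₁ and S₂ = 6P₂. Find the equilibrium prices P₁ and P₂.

Market 1: 97 - 3P₁ + 2P₂ = P₁ → 4P₁ - 2P₂ = 97.
Market 2: 14P₂ - 2P₁ = 90.
Eliminating P₂: 14×(1) + 2×(2) gives 52P₁ = 1538, so P₁ = 769/26.
Back-substitute into (2): P₂ = (90 + 2×769/26) / 14 = 277/26.

P₁ = 769/26, P₂ = 277/26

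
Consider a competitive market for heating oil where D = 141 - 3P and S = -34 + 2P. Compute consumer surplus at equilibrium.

Equilibrium: 141 - 3P = -34 + 2P gives P* = 35, Q* = 36.
Demand choke price (D = 0): P = 47.
CS = ½(47 − 35)(36) = 216.

Consumer surplus = 216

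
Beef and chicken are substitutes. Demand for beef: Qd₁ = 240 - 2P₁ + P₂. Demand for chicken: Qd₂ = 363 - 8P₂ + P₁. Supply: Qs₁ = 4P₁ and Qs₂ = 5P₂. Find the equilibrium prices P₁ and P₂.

Market 1: 240 - 2P₁ + P₂ = 4P₁ → 6P₁ - P₂ = 240.
Market 2: 13P₂ - P₁ = 363.
Eliminating P₂: 13×(1) + 1×(2) gives 77P₁ = 3483, so P₁ = 3483/77.
Back-substitute into (2): P₂ = (363 + 1×3483/77) / 13 = 2418/77.

P₁ = 3483/77, P₂ = 2418/77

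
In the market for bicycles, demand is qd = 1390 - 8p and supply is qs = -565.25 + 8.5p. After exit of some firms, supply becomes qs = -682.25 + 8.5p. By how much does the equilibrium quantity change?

Original equilibrium: p* = 118.5, q* = 442.
New equilibrium: 1390 - 8p = -682.25 + 8.5p, so 2072.25 = 16.5p and p' = 2763/22; q' = 1390 − 8(2763/22) = 4238/11.
Change in quantity: 4238/11 − 442 = -624/11.

Δq = -624/11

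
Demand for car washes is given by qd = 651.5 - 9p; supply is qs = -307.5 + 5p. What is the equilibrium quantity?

q* = 35

Set qd = qs: 651.5 - 9p = -307.5 + 5p.
959 = 14p, so p* = 68.5.
q* = 651.5 − 9(68.5) = 35.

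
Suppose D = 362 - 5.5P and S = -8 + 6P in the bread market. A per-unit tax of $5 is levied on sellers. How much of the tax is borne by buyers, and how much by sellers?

Pre-tax equilibrium: P* = 740/23, Q* = 4256/23.
Tax on sellers shifts supply to S = -8 + 6(P − 5) = -38 + 6P.
362 - 5.5P = -38 + 6P gives buyer price Pb = 800/23; sellers receive Ps = 800/23 − 5 = 685/23.
New quantity: Q = 362 − 5.5(800/23) = 3926/23.
Buyer burden = 800/23 − 740/23 = 60/23; seller burden = 740/23 − 685/23 = 55/23.

Buyers bear 60/23, sellers bear 55/23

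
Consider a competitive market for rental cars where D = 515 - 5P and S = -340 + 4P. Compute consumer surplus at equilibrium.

Consumer surplus = 160

Equilibrium: 515 - 5P = -340 + 4P gives P* = 95, Q* = 40.
Demand choke price (D = 0): P = 103.
CS = ½(103 − 95)(40) = 160.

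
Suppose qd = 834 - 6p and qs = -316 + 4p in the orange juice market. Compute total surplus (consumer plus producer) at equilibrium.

Equilibrium: 834 - 6p = -316 + 4p gives p* = 115, q* = 144.
Demand choke price: p = 139; supply starts at p = 79.
CS = ½(139 − 115)(144) = 1728; PS = ½(115 − 79)(144) = 2592.

Total surplus = 4320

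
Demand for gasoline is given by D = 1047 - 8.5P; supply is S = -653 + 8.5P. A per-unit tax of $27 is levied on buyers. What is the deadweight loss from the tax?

Pre-tax equilibrium: P* = 100, Q* = 197.
Tax on buyers shifts demand to D = 1047 − 8.5(P + 27) = 817.5 - 8.5P.
817.5 - 8.5P = -653 + 8.5P gives seller price Ps = 86.5; buyers pay Pb = 86.5 + 27 = 113.5.
New quantity: Q = 1047 − 8.5(113.5) = 82.25.
DWL = ½ × 27 × (197 − 82.25) = 1549.125.

Deadweight loss = 1549.125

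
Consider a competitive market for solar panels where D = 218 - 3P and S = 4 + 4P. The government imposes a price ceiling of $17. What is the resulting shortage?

Shortage = 95

Equilibrium price would be P* = 214/7, so the ceiling at 17 binds.
At P = 17: D = 218 − 3(17) = 167, S = 4 + 4(17) = 72.
Shortage = 167 − 72 = 95.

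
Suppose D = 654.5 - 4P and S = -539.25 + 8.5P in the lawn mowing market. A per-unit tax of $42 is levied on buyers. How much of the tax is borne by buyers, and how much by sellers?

Pre-tax equilibrium: P* = 95.5, Q* = 272.5.
Tax on buyers shifts demand to D = 654.5 − 4(P + 42) = 486.5 - 4P.
486.5 - 4P = -539.25 + 8.5P gives seller price Ps = 82.06; buyers pay Pb = 82.06 + 42 = 124.06.
New quantity: Q = 654.5 − 4(124.06) = 158.26.
Buyer burden = 124.06 − 95.5 = 28.56; seller burden = 95.5 − 82.06 = 13.44.

Buyers bear $28.56, sellers bear $13.44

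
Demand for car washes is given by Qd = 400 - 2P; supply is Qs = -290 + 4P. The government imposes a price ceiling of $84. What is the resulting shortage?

Shortage = 186

Equilibrium price would be P* = 115, so the ceiling at 84 binds.
At P = 84: Qd = 400 − 2(84) = 232, Qs = -290 + 4(84) = 46.
Shortage = 232 − 46 = 186.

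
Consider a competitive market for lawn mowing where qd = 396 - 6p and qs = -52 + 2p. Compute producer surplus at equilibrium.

Producer surplus = 900

Equilibrium: 396 - 6p = -52 + 2p gives p* = 56, q* = 60.
Supply starts at p = 26 (where qs = 0).
PS = ½(56 − 26)(60) = 900.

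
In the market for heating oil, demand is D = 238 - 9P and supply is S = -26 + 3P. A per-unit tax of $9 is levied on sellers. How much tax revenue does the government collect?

Pre-tax equilibrium: P* = 22, Q* = 40.
Tax on sellers shifts supply to S = -26 + 3(P − 9) = -53 + 3P.
238 - 9P = -53 + 3P gives buyer price Pb = 24.25; sellers receive Ps = 24.25 − 9 = 15.25.
New quantity: Q = 238 − 9(24.25) = 19.75.
Revenue = 9 × 19.75 = 177.75.

Tax revenue = 177.75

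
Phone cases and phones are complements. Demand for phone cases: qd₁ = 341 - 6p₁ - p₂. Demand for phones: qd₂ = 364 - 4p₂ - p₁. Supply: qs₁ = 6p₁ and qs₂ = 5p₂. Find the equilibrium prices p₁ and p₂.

p₁ = 2705/107, p₂ = 4027/107

Market 1: 341 - 6p₁ - p₂ = 6p₁ → 12p₁ + p₂ = 341.
Market 2: 9p₂ + p₁ = 364.
Eliminating p₂: 9×(1) − 1×(2) gives 107p₁ = 2705, so p₁ = 2705/107.
Back-substitute into (2): p₂ = (364 − 1×2705/107) / 9 = 4027/107.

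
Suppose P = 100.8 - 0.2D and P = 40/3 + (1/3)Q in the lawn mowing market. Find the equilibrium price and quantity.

P* = 68, Q* = 164

Set the two price expressions equal: 100.8 - 0.2Q = 40/3 + (1/3)Q.
1312/15 = (8/15)Q, so Q* = 164.
P* = 100.8 − (0.2)(164) = 68.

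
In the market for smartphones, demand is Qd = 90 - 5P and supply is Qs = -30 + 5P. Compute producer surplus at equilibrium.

Producer surplus = 90

Equilibrium: 90 - 5P = -30 + 5P gives P* = 12, Q* = 30.
Supply starts at P = 6 (where Qs = 0).
PS = ½(12 − 6)(30) = 90.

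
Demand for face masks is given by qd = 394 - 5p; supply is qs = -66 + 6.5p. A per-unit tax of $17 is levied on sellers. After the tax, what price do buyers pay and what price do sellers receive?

Buyers pay 1141/23, sellers receive 750/23

Pre-tax equilibrium: p* = 40, q* = 194.
Tax on sellers shifts supply to qs = -66 + 6.5(p − 17) = -176.5 + 6.5p.
394 - 5p = -176.5 + 6.5p gives buyer price pb = 1141/23; sellers receive ps = 1141/23 − 17 = 750/23.
New quantity: q = 394 − 5(1141/23) = 3357/23.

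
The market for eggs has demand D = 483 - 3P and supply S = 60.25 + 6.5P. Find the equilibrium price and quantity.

P* = 44.5, Q* = 349.5

Set D = S: 483 - 3P = 60.25 + 6.5P.
422.75 = 9.5P, so P* = 44.5.
Q* = 483 − 3(44.5) = 349.5.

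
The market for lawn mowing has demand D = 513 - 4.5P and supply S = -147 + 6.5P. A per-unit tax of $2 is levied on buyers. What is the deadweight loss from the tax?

Pre-tax equilibrium: P* = 60, Q* = 243.
Tax on buyers shifts demand to D = 513 − 4.5(P + 2) = 504 - 4.5P.
504 - 4.5P = -147 + 6.5P gives seller price Ps = 651/11; buyers pay Pb = 651/11 + 2 = 673/11.
New quantity: Q = 513 − 4.5(673/11) = 5229/22.
DWL = ½ × 2 × (243 − 5229/22) = 117/22.

Deadweight loss = 117/22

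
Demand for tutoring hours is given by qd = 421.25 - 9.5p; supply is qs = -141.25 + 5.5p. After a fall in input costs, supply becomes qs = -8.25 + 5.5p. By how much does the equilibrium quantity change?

Δq = 2527/30

Original equilibrium: p* = 37.5, q* = 65.
New equilibrium: 421.25 - 9.5p = -8.25 + 5.5p, so 429.5 = 15p and p' = 859/30; q' = 421.25 − 9.5(859/30) = 4477/30.
Change in quantity: 4477/30 − 65 = 2527/30.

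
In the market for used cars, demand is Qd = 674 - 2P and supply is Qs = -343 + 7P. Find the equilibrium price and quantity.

Set Qd = Qs: 674 - 2P = -343 + 7P.
1017 = 9P, so P* = 113.
Q* = 674 − 2(113) = 448.

P* = 113, Q* = 448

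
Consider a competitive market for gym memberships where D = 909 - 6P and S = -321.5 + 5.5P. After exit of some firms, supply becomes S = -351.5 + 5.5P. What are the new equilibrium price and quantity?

P' = 2521/23, Q' = 5781/23

Original equilibrium: P* = 107, Q* = 267.
New equilibrium: 909 - 6P = -351.5 + 5.5P, so 1260.5 = 11.5P and P' = 2521/23; Q' = 909 − 6(2521/23) = 5781/23.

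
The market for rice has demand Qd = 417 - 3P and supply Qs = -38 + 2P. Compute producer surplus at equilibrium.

Producer surplus = 5184

Equilibrium: 417 - 3P = -38 + 2P gives P* = 91, Q* = 144.
Supply starts at P = 19 (where Qs = 0).
PS = ½(91 − 19)(144) = 5184.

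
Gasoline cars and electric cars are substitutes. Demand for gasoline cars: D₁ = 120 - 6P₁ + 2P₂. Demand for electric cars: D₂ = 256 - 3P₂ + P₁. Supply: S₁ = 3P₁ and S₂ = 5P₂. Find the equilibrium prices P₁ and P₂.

Market 1: 120 - 6P₁ + 2P₂ = 3P₁ → 9P₁ - 2P₂ = 120.
Market 2: 8P₂ - P₁ = 256.
Eliminating P₂: 8×(1) + 2×(2) gives 70P₁ = 1472, so P₁ = 736/35.
Back-substitute into (2): P₂ = (256 + 1×736/35) / 8 = 1212/35.

P₁ = 736/35, P₂ = 1212/35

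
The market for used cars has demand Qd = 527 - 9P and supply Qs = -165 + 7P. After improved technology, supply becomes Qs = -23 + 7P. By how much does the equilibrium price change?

Original equilibrium: P* = 43.25, Q* = 137.75.
New equilibrium: 527 - 9P = -23 + 7P, so 550 = 16P and P' = 34.375; Q' = 527 − 9(34.375) = 217.625.
Change in price: 34.375 − 43.25 = -8.875.

ΔP = -8.875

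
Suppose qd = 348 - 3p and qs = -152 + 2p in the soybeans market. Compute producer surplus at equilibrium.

Equilibrium: 348 - 3p = -152 + 2p gives p* = 100, q* = 48.
Supply starts at p = 76 (where qs = 0).
PS = ½(100 − 76)(48) = 576.

Producer surplus = 576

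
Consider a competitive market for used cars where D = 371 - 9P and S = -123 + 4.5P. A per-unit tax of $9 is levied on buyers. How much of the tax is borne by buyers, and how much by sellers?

Buyers bear $3, sellers bear $6

Pre-tax equilibrium: P* = 988/27, Q* = 125/3.
Tax on buyers shifts demand to D = 371 − 9(P + 9) = 290 - 9P.
290 - 9P = -123 + 4.5P gives seller price Ps = 826/27; buyers pay Pb = 826/27 + 9 = 1069/27.
New quantity: Q = 371 − 9(1069/27) = 44/3.
Buyer burden = 1069/27 − 988/27 = 3; seller burden = 988/27 − 826/27 = 6.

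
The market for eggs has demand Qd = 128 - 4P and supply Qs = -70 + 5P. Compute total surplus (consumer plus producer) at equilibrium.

Total surplus = 360

Equilibrium: 128 - 4P = -70 + 5P gives P* = 22, Q* = 40.
Demand choke price: P = 32; supply starts at P = 14.
CS = ½(32 − 22)(40) = 200; PS = ½(22 − 14)(40) = 160.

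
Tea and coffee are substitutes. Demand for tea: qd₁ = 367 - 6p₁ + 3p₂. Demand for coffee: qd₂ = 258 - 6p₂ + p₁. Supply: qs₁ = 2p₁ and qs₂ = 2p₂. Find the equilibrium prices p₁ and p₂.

Market 1: 367 - 6p₁ + 3p₂ = 2p₁ → 8p₁ - 3p₂ = 367.
Market 2: 8p₂ - p₁ = 258.
Eliminating p₂: 8×(1) + 3×(2) gives 61p₁ = 3710, so p₁ = 3710/61.
Back-substitute into (2): p₂ = (258 + 1×3710/61) / 8 = 2431/61.

p₁ = 3710/61, p₂ = 2431/61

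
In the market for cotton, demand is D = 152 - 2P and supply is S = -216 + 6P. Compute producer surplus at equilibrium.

Equilibrium: 152 - 2P = -216 + 6P gives P* = 46, Q* = 60.
Supply starts at P = 36 (where S = 0).
PS = ½(46 − 36)(60) = 300.

Producer surplus = 300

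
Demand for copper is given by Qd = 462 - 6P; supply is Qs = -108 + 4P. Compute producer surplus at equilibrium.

Producer surplus = 1800

Equilibrium: 462 - 6P = -108 + 4P gives P* = 57, Q* = 120.
Supply starts at P = 27 (where Qs = 0).
PS = ½(57 − 27)(120) = 1800.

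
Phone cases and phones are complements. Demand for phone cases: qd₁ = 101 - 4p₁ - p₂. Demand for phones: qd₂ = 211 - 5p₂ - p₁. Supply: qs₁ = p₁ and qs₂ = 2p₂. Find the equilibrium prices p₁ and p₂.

Market 1: 101 - 4p₁ - p₂ = p₁ → 5p₁ + p₂ = 101.
Market 2: 7p₂ + p₁ = 211.
Eliminating p₂: 7×(1) − 1×(2) gives 34p₁ = 496, so p₁ = 248/17.
Back-substitute into (2): p₂ = (211 − 1×248/17) / 7 = 477/17.

p₁ = 248/17, p₂ = 477/17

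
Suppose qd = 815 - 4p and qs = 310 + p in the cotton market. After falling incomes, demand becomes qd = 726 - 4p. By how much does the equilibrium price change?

Original equilibrium: p* = 101, q* = 411.
New equilibrium: 726 - 4p = 310 + p, so 416 = 5p and p' = 83.2; q' = 726 − 4(83.2) = 393.2.
Change in price: 83.2 − 101 = -17.8.

Δp = -17.8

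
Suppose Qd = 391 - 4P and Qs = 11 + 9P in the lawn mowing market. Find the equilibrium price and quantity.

Set Qd = Qs: 391 - 4P = 11 + 9P.
380 = 13P, so P* = 380/13.
Q* = 391 − 4(380/13) = 3563/13.

P* = 380/13, Q* = 3563/13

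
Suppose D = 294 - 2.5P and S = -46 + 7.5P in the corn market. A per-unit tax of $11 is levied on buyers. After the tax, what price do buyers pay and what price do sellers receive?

Buyers pay $42.25, sellers receive $31.25

Pre-tax equilibrium: P* = 34, Q* = 209.
Tax on buyers shifts demand to D = 294 − 2.5(P + 11) = 266.5 - 2.5P.
266.5 - 2.5P = -46 + 7.5P gives seller price Ps = 31.25; buyers pay Pb = 31.25 + 11 = 42.25.
New quantity: Q = 294 − 2.5(42.25) = 188.375.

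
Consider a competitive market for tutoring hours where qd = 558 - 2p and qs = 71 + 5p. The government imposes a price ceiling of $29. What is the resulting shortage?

Shortage = 284

Equilibrium price would be p* = 487/7, so the ceiling at 29 binds.
At p = 29: qd = 558 − 2(29) = 500, qs = 71 + 5(29) = 216.
Shortage = 500 − 216 = 284.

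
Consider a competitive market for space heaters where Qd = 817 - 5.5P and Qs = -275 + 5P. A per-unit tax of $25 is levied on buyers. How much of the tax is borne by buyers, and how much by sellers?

Pre-tax equilibrium: P* = 104, Q* = 245.
Tax on buyers shifts demand to Qd = 817 − 5.5(P + 25) = 679.5 - 5.5P.
679.5 - 5.5P = -275 + 5P gives seller price Ps = 1909/21; buyers pay Pb = 1909/21 + 25 = 2434/21.
New quantity: Q = 817 − 5.5(2434/21) = 3770/21.
Buyer burden = 2434/21 − 104 = 250/21; seller burden = 104 − 1909/21 = 275/21.

Buyers bear 250/21, sellers bear 275/21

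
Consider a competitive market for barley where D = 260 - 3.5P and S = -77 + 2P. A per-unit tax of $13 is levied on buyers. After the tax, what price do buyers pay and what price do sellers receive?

Pre-tax equilibrium: P* = 674/11, Q* = 501/11.
Tax on buyers shifts demand to D = 260 − 3.5(P + 13) = 214.5 - 3.5P.
214.5 - 3.5P = -77 + 2P gives seller price Ps = 53; buyers pay Pb = 53 + 13 = 66.
New quantity: Q = 260 − 3.5(66) = 29.

Buyers pay $66, sellers receive $53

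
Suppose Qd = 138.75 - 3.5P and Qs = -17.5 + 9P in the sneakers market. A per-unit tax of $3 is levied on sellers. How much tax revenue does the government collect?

Tax revenue = 262.32

Pre-tax equilibrium: P* = 12.5, Q* = 95.
Tax on sellers shifts supply to Qs = -17.5 + 9(P − 3) = -44.5 + 9P.
138.75 - 3.5P = -44.5 + 9P gives buyer price Pb = 14.66; sellers receive Ps = 14.66 − 3 = 11.66.
New quantity: Q = 138.75 − 3.5(14.66) = 87.44.
Revenue = 3 × 87.44 = 262.32.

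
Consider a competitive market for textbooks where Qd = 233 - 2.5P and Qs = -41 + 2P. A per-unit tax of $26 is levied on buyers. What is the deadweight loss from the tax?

Pre-tax equilibrium: P* = 548/9, Q* = 727/9.
Tax on buyers shifts demand to Qd = 233 − 2.5(P + 26) = 168 - 2.5P.
168 - 2.5P = -41 + 2P gives seller price Ps = 418/9; buyers pay Pb = 418/9 + 26 = 652/9.
New quantity: Q = 233 − 2.5(652/9) = 467/9.
DWL = ½ × 26 × (727/9 − 467/9) = 3380/9.

Deadweight loss = 3380/9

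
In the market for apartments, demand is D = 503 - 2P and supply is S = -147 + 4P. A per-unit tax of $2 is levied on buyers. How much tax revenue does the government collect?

Pre-tax equilibrium: P* = 325/3, Q* = 859/3.
Tax on buyers shifts demand to D = 503 − 2(P + 2) = 499 - 2P.
499 - 2P = -147 + 4P gives seller price Ps = 323/3; buyers pay Pb = 323/3 + 2 = 329/3.
New quantity: Q = 503 − 2(329/3) = 851/3.
Revenue = 2 × 851/3 = 1702/3.

Tax revenue = 1702/3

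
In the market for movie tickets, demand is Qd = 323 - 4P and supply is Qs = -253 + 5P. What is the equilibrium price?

Set Qd = Qs: 323 - 4P = -253 + 5P.
576 = 9P, so P* = 64.
Q* = 323 − 4(64) = 67.

P* = 64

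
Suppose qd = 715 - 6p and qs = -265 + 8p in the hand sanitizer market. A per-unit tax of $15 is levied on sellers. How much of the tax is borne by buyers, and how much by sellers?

Pre-tax equilibrium: p* = 70, q* = 295.
Tax on sellers shifts supply to qs = -265 + 8(p − 15) = -385 + 8p.
715 - 6p = -385 + 8p gives buyer price pb = 550/7; sellers receive ps = 550/7 − 15 = 445/7.
New quantity: q = 715 − 6(550/7) = 1705/7.
Buyer burden = 550/7 − 70 = 60/7; seller burden = 70 − 445/7 = 45/7.

Buyers bear 60/7, sellers bear 45/7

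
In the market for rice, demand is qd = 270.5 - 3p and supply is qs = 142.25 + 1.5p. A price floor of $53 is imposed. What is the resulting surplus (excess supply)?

Equilibrium price would be p* = 28.5, so the floor at 53 binds.
At p = 53: qd = 111.5, qs = 221.75.
Surplus = 221.75 − 111.5 = 110.25.

Surplus = 110.25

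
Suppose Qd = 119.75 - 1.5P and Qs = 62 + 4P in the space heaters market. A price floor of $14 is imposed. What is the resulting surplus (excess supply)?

Equilibrium price would be P* = 10.5, so the floor at 14 binds.
At P = 14: Qd = 98.75, Qs = 118.
Surplus = 118 − 98.75 = 19.25.

Surplus = 19.25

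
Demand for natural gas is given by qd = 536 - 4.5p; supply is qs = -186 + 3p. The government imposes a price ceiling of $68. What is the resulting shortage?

Shortage = 212

Equilibrium price would be p* = 1444/15, so the ceiling at 68 binds.
At p = 68: qd = 536 − 4.5(68) = 230, qs = -186 + 3(68) = 18.
Shortage = 230 − 18 = 212.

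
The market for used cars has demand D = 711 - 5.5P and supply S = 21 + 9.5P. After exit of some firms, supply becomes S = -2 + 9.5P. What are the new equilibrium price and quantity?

Original equilibrium: P* = 46, Q* = 458.
New equilibrium: 711 - 5.5P = -2 + 9.5P, so 713 = 15P and P' = 713/15; Q' = 711 − 5.5(713/15) = 13487/30.

P' = 713/15, Q' = 13487/30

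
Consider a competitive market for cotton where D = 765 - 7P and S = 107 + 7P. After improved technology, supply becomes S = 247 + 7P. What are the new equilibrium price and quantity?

P' = 37, Q' = 506

Original equilibrium: P* = 47, Q* = 436.
New equilibrium: 765 - 7P = 247 + 7P, so 518 = 14P and P' = 37; Q' = 765 − 7(37) = 506.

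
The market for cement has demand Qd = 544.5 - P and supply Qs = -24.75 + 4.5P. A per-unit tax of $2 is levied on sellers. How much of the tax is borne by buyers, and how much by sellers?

Pre-tax equilibrium: P* = 103.5, Q* = 441.
Tax on sellers shifts supply to Qs = -24.75 + 4.5(P − 2) = -33.75 + 4.5P.
544.5 - P = -33.75 + 4.5P gives buyer price Pb = 2313/22; sellers receive Ps = 2313/22 − 2 = 2269/22.
New quantity: Q = 544.5 − 1(2313/22) = 4833/11.
Buyer burden = 2313/22 − 103.5 = 18/11; seller burden = 103.5 − 2269/22 = 4/11.

Buyers bear 18/11, sellers bear 4/11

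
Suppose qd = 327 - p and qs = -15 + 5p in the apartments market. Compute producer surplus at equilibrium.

Equilibrium: 327 - p = -15 + 5p gives p* = 57, q* = 270.
Supply starts at p = 3 (where qs = 0).
PS = ½(57 − 3)(270) = 7290.

Producer surplus = 7290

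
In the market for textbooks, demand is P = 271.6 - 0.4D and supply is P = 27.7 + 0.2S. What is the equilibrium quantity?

Q* = 406.5

Set the two price expressions equal: 271.6 - 0.4Q = 27.7 + 0.2Q.
243.9 = 0.6Q, so Q* = 406.5.
P* = 271.6 − (0.4)(406.5) = 109.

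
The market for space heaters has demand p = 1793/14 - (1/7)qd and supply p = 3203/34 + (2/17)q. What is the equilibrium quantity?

q* = 130

Set the two price expressions equal: 1793/14 - (1/7)q = 3203/34 + (2/17)q.
4030/119 = (31/119)q, so q* = 130.
p* = 1793/14 − (1/7)(130) = 109.5.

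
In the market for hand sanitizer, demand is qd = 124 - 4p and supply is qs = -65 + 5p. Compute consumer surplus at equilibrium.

Equilibrium: 124 - 4p = -65 + 5p gives p* = 21, q* = 40.
Demand choke price (qd = 0): p = 31.
CS = ½(31 − 21)(40) = 200.

Consumer surplus = 200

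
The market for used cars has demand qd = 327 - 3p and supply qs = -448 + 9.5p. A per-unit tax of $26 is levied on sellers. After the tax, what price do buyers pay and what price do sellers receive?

Pre-tax equilibrium: p* = 62, q* = 141.
Tax on sellers shifts supply to qs = -448 + 9.5(p − 26) = -695 + 9.5p.
327 - 3p = -695 + 9.5p gives buyer price pb = 81.76; sellers receive ps = 81.76 − 26 = 55.76.
New quantity: q = 327 − 3(81.76) = 81.72.

Buyers pay $81.76, sellers receive $55.76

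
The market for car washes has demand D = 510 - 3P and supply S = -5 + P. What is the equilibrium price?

Set D = S: 510 - 3P = -5 + P.
515 = 4P, so P* = 128.75.
Q* = 510 − 3(128.75) = 123.75.

P* = 128.75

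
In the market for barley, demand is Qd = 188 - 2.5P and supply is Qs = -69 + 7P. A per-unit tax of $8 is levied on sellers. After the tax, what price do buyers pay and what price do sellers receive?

Pre-tax equilibrium: P* = 514/19, Q* = 2287/19.
Tax on sellers shifts supply to Qs = -69 + 7(P − 8) = -125 + 7P.
188 - 2.5P = -125 + 7P gives buyer price Pb = 626/19; sellers receive Ps = 626/19 − 8 = 474/19.
New quantity: Q = 188 − 2.5(626/19) = 2007/19.

Buyers pay 626/19, sellers receive 474/19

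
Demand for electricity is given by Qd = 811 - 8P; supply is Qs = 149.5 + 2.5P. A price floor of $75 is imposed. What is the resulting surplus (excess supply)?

Equilibrium price would be P* = 63, so the floor at 75 binds.
At P = 75: Qd = 211, Qs = 337.
Surplus = 337 − 211 = 126.

Surplus = 126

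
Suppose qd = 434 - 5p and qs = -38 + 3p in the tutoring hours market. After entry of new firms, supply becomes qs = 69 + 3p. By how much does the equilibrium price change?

Δp = -13.375

Original equilibrium: p* = 59, q* = 139.
New equilibrium: 434 - 5p = 69 + 3p, so 365 = 8p and p' = 45.625; q' = 434 − 5(45.625) = 205.875.
Change in price: 45.625 − 59 = -13.375.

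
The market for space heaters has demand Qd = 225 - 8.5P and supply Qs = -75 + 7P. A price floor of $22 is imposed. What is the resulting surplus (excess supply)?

Surplus = 41

Equilibrium price would be P* = 600/31, so the floor at 22 binds.
At P = 22: Qd = 38, Qs = 79.
Surplus = 79 − 38 = 41.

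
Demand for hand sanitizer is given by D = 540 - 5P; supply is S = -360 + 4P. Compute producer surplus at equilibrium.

Producer surplus = 200

Equilibrium: 540 - 5P = -360 + 4P gives P* = 100, Q* = 40.
Supply starts at P = 90 (where S = 0).
PS = ½(100 − 90)(40) = 200.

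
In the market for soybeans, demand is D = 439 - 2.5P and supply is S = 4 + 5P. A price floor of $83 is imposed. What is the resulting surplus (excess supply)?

Surplus = 187.5

Equilibrium price would be P* = 58, so the floor at 83 binds.
At P = 83: D = 231.5, S = 419.
Surplus = 419 − 231.5 = 187.5.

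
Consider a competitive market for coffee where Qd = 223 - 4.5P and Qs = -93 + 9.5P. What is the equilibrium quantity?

Q* = 850/7

Set Qd = Qs: 223 - 4.5P = -93 + 9.5P.
316 = 14P, so P* = 158/7.
Q* = 223 − 4.5(158/7) = 850/7.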